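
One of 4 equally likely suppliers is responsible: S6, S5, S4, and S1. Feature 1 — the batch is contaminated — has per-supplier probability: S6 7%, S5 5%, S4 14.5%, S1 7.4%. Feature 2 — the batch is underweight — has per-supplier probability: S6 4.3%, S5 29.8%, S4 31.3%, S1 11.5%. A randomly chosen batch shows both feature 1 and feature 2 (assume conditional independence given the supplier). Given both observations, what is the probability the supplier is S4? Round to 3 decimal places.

0.632

Since the prior is uniform, the posterior is proportional to the likelihood:
  S6: 0.07 × 0.043 = 0.00301
  S5: 0.05 × 0.298 = 0.0149
  S4: 0.145 × 0.313 = 0.045385
  S1: 0.074 × 0.115 = 0.00851
Total = 0.071805.
P(S4 | evidence) = 0.045385 / 0.071805 ≈ 0.632.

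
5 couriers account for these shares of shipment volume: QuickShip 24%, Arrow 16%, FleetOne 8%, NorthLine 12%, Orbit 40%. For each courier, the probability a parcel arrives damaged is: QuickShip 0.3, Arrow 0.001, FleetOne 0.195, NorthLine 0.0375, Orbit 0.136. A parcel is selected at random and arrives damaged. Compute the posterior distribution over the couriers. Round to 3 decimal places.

QuickShip 0.491, Arrow 0.001, FleetOne 0.106, NorthLine 0.031, Orbit 0.371

Compute prior × likelihood for every hypothesis:
  QuickShip: 0.24 × 0.3 = 0.072
  Arrow: 0.16 × 0.001 = 0.00016
  FleetOne: 0.08 × 0.195 = 0.0156
  NorthLine: 0.12 × 0.0375 = 0.0045
  Orbit: 0.4 × 0.136 = 0.0544
Sum = 0.14666.
P(QuickShip | damaged) = 0.072/0.14666 ≈ 0.491
P(Arrow | damaged) = 0.00016/0.14666 ≈ 0.001
P(FleetOne | damaged) = 0.0156/0.14666 ≈ 0.106
P(NorthLine | damaged) = 0.0045/0.14666 ≈ 0.031
P(Orbit | damaged) = 0.0544/0.14666 ≈ 0.371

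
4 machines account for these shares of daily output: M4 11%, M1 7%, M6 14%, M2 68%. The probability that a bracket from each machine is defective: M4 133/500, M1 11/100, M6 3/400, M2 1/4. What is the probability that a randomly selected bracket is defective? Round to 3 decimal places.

Compute prior × likelihood for every hypothesis:
  M4: 0.11 × 0.266 = 0.02926
  M1: 0.07 × 0.11 = 0.0077
  M6: 0.14 × 0.0075 = 0.00105
  M2: 0.68 × 0.25 = 0.17
P(defective) = 0.02926 + 0.0077 + 0.00105 + 0.17 = 0.20801 → 0.208.

0.208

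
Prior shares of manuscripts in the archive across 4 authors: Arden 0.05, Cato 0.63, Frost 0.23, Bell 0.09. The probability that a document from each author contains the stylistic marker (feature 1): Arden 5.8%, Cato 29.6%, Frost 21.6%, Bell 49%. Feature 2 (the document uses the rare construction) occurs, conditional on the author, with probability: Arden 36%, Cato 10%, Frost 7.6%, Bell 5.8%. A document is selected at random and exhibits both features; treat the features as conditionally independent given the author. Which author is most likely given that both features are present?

Prior × likelihood for each hypothesis:
  Arden: 0.05 × 0.058 × 0.36 = 0.001044
  Cato: 0.63 × 0.296 × 0.1 = 0.018648
  Frost: 0.23 × 0.216 × 0.076 = 0.00377568
  Bell: 0.09 × 0.49 × 0.058 = 0.0025578
Total = 0.02602548.
Largest term belongs to Cato, so Cato is most probable.

Cato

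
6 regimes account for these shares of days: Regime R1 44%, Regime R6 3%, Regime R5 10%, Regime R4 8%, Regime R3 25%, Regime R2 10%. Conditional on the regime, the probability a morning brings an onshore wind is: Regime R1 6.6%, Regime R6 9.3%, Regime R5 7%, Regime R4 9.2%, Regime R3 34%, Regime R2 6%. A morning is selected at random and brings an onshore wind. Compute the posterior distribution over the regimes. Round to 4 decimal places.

Compute prior × likelihood for every hypothesis:
  Regime R1: 0.44 × 0.066 = 0.02904
  Regime R6: 0.03 × 0.093 = 0.00279
  Regime R5: 0.1 × 0.07 = 0.007
  Regime R4: 0.08 × 0.092 = 0.00736
  Regime R3: 0.25 × 0.34 = 0.085
  Regime R2: 0.1 × 0.06 = 0.006
Normalizing constant = 0.13719.
P(Regime R1 | onshore) = 0.02904/0.13719 ≈ 0.2117
P(Regime R6 | onshore) = 0.00279/0.13719 ≈ 0.0203
P(Regime R5 | onshore) = 0.007/0.13719 ≈ 0.0510
P(Regime R4 | onshore) = 0.00736/0.13719 ≈ 0.0536
P(Regime R3 | onshore) = 0.085/0.13719 ≈ 0.6196
P(Regime R2 | onshore) = 0.006/0.13719 ≈ 0.0437
(Check: 0.2117+0.0203+0.0510+0.0536+0.6196+0.0437 = 0.9999.)

Regime R1 0.2117, Regime R6 0.0203, Regime R5 0.0510, Regime R4 0.0536, Regime R3 0.6196, Regime R2 0.0437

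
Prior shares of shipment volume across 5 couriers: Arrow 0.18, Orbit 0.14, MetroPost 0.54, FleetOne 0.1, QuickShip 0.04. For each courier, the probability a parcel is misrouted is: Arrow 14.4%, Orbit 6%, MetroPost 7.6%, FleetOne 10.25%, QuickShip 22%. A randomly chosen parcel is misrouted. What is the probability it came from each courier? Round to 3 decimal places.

Prior × likelihood for each hypothesis:
  Arrow: 0.18 × 0.144 = 0.02592
  Orbit: 0.14 × 0.06 = 0.0084
  MetroPost: 0.54 × 0.076 = 0.04104
  FleetOne: 0.1 × 0.1025 = 0.01025
  QuickShip: 0.04 × 0.22 = 0.0088
Total = 0.09441.
P(Arrow | misrouted) = 0.02592/0.09441 ≈ 0.275
P(Orbit | misrouted) = 0.0084/0.09441 ≈ 0.089
P(MetroPost | misrouted) = 0.04104/0.09441 ≈ 0.435
P(FleetOne | misrouted) = 0.01025/0.09441 ≈ 0.109
P(QuickShip | misrouted) = 0.0088/0.09441 ≈ 0.093

Arrow 0.275, Orbit 0.089, MetroPost 0.435, FleetOne 0.109, QuickShip 0.093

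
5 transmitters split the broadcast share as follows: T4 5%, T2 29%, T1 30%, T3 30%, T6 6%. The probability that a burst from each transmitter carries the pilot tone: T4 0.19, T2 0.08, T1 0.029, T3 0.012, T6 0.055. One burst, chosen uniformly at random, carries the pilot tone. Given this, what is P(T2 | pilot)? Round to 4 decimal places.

Prior × likelihood for each hypothesis:
  T4: 0.05 × 0.19 = 0.0095
  T2: 0.29 × 0.08 = 0.0232
  T1: 0.3 × 0.029 = 0.0087
  T3: 0.3 × 0.012 = 0.0036
  T6: 0.06 × 0.055 = 0.0033
Normalizing constant = 0.0483.
P(T2 | evidence) = 0.0232 / 0.0483 ≈ 0.4803.

0.4803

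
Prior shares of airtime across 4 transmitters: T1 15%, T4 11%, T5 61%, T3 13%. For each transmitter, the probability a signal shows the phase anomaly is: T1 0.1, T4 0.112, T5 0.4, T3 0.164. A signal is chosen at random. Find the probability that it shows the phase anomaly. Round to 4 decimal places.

Prior × likelihood for each hypothesis:
  T1: 0.15 × 0.1 = 0.015
  T4: 0.11 × 0.112 = 0.01232
  T5: 0.61 × 0.4 = 0.244
  T3: 0.13 × 0.164 = 0.02132
P(anomaly) = 0.015 + 0.01232 + 0.244 + 0.02132 = 0.29264 → 0.2926.

0.2926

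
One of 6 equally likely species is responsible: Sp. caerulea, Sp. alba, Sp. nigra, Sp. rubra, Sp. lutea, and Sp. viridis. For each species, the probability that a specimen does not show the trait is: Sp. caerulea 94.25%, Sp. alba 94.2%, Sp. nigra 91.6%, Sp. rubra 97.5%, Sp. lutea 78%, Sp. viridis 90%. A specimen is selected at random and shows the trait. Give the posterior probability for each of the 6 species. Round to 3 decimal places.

Sp. caerulea 0.106, Sp. alba 0.107, Sp. nigra 0.154, Sp. rubra 0.046, Sp. lutea 0.404, Sp. viridis 0.184

Taking complements, P(trait | each) = Sp. caerulea 0.0575, Sp. alba 0.058, Sp. nigra 0.084, Sp. rubra 0.025, Sp. lutea 0.22, Sp. viridis 0.1.
With a uniform prior (1/6 each), posterior ∝ likelihood:
  Sp. caerulea: 0.0575
  Sp. alba: 0.058
  Sp. nigra: 0.084
  Sp. rubra: 0.025
  Sp. lutea: 0.22
  Sp. viridis: 0.1
Sum = 0.5445.
P(Sp. caerulea | trait) = 0.0575/0.5445 ≈ 0.106
P(Sp. alba | trait) = 0.058/0.5445 ≈ 0.107
P(Sp. nigra | trait) = 0.084/0.5445 ≈ 0.154
P(Sp. rubra | trait) = 0.025/0.5445 ≈ 0.046
P(Sp. lutea | trait) = 0.22/0.5445 ≈ 0.404
P(Sp. viridis | trait) = 0.1/0.5445 ≈ 0.184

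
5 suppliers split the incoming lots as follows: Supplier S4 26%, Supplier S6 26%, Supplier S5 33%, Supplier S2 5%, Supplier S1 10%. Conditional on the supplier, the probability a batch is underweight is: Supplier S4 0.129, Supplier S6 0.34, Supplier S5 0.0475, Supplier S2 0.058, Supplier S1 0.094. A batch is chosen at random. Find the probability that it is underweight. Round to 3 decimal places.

0.150

By Bayes' rule, posterior ∝ prior × likelihood:
  Supplier S4: 0.26 × 0.129 = 0.03354
  Supplier S6: 0.26 × 0.34 = 0.0884
  Supplier S5: 0.33 × 0.0475 = 0.015675
  Supplier S2: 0.05 × 0.058 = 0.0029
  Supplier S1: 0.1 × 0.094 = 0.0094
P(underweight) = 0.03354 + 0.0884 + 0.015675 + 0.0029 + 0.0094 = 0.149915 → 0.150.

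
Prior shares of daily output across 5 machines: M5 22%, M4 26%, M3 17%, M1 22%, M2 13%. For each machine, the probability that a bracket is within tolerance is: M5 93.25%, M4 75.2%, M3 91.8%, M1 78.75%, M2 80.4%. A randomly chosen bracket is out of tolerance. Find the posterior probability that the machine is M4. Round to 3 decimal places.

0.390

Taking complements, P(oversize | each) = M5 0.0675, M4 0.248, M3 0.082, M1 0.2125, M2 0.196.
By Bayes' rule, posterior ∝ prior × likelihood:
  M5: 0.22 × 0.0675 = 0.01485
  M4: 0.26 × 0.248 = 0.06448
  M3: 0.17 × 0.082 = 0.01394
  M1: 0.22 × 0.2125 = 0.04675
  M2: 0.13 × 0.196 = 0.02548
Sum = 0.1655.
P(M4 | evidence) = 0.06448 / 0.1655 ≈ 0.390.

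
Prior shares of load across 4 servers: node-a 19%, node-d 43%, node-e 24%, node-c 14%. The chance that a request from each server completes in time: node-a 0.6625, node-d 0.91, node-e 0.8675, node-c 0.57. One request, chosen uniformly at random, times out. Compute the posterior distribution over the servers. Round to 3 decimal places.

Taking complements, P(timeout | each) = node-a 0.3375, node-d 0.09, node-e 0.1325, node-c 0.43.
Prior × likelihood for each hypothesis:
  node-a: 0.19 × 0.3375 = 0.064125
  node-d: 0.43 × 0.09 = 0.0387
  node-e: 0.24 × 0.1325 = 0.0318
  node-c: 0.14 × 0.43 = 0.0602
Sum = 0.194825.
P(node-a | timeout) = 0.064125/0.194825 ≈ 0.329
P(node-d | timeout) = 0.0387/0.194825 ≈ 0.199
P(node-e | timeout) = 0.0318/0.194825 ≈ 0.163
P(node-c | timeout) = 0.0602/0.194825 ≈ 0.309
(Check: 0.329+0.199+0.163+0.309 = 1.000.)

node-a 0.329, node-d 0.199, node-e 0.163, node-c 0.309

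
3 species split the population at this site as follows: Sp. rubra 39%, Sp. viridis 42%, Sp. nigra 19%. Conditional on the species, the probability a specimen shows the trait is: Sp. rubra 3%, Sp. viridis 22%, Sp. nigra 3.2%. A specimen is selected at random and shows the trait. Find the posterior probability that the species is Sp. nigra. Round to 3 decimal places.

0.055

By Bayes' rule, posterior ∝ prior × likelihood:
  Sp. rubra: 0.39 × 0.03 = 0.0117
  Sp. viridis: 0.42 × 0.22 = 0.0924
  Sp. nigra: 0.19 × 0.032 = 0.00608
Total = 0.11018.
P(Sp. nigra | evidence) = 0.00608 / 0.11018 ≈ 0.055.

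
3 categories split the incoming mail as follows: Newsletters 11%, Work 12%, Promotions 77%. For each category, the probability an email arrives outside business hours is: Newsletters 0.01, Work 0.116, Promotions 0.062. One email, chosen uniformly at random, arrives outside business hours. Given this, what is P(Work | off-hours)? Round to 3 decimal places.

0.222

Prior × likelihood for each hypothesis:
  Newsletters: 0.11 × 0.01 = 0.0011
  Work: 0.12 × 0.116 = 0.01392
  Promotions: 0.77 × 0.062 = 0.04774
Sum = 0.06276.
P(Work | evidence) = 0.01392 / 0.06276 ≈ 0.222.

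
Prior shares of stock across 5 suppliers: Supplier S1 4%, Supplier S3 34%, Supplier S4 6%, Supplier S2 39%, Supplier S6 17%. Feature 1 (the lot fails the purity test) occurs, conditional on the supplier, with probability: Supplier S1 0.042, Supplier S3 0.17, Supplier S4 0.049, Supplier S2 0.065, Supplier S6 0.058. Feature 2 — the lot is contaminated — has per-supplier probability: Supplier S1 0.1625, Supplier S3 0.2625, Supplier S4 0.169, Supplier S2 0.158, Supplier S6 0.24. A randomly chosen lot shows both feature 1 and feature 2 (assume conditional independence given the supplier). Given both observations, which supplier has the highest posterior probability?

Supplier S3

Compute prior × likelihood for every hypothesis:
  Supplier S1: 0.04 × 0.042 × 0.1625 = 0.000273
  Supplier S3: 0.34 × 0.17 × 0.2625 = 0.0151725
  Supplier S4: 0.06 × 0.049 × 0.169 = 0.00049686
  Supplier S2: 0.39 × 0.065 × 0.158 = 0.0040053
  Supplier S6: 0.17 × 0.058 × 0.24 = 0.0023664
Total = 0.02231406.
Largest term belongs to Supplier S3, so Supplier S3 is most probable.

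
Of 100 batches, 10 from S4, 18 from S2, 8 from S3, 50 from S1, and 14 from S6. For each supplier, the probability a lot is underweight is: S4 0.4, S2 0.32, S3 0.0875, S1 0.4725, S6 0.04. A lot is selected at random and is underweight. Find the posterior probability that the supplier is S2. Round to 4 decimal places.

0.1663

Compute prior × likelihood for every hypothesis:
  S4: 0.1 × 0.4 = 0.04
  S2: 0.18 × 0.32 = 0.0576
  S3: 0.08 × 0.0875 = 0.007
  S1: 0.5 × 0.4725 = 0.23625
  S6: 0.14 × 0.04 = 0.0056
Sum = 0.34645.
P(S2 | evidence) = 0.0576 / 0.34645 ≈ 0.1663.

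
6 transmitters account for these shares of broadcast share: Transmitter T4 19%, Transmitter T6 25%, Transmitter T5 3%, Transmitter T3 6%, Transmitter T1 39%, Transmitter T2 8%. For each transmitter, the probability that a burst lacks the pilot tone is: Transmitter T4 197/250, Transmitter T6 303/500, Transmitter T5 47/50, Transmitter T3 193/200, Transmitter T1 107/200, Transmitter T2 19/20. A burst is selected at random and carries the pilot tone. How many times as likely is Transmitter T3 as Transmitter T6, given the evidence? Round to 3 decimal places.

Taking complements, P(pilot | each) = Transmitter T4 0.212, Transmitter T6 0.394, Transmitter T5 0.06, Transmitter T3 0.035, Transmitter T1 0.465, Transmitter T2 0.05.
Compute prior × likelihood for every hypothesis:
  Transmitter T4: 0.19 × 0.212 = 0.04028
  Transmitter T6: 0.25 × 0.394 = 0.0985
  Transmitter T5: 0.03 × 0.06 = 0.0018
  Transmitter T3: 0.06 × 0.035 = 0.0021
  Transmitter T1: 0.39 × 0.465 = 0.18135
  Transmitter T2: 0.08 × 0.05 = 0.004
Normalizing constant = 0.32803.
The ratio is 0.0021 / 0.0985 (the normalizer cancels) = 0.021.

0.021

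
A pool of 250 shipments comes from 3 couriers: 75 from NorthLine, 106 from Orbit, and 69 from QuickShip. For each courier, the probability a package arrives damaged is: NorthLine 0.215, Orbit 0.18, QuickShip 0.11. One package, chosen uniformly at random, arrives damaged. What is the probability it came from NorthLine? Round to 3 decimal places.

Prior × likelihood for each hypothesis:
  NorthLine: 0.3 × 0.215 = 0.0645
  Orbit: 0.424 × 0.18 = 0.07632
  QuickShip: 0.276 × 0.11 = 0.03036
Normalizing constant = 0.17118.
P(NorthLine | evidence) = 0.0645 / 0.17118 ≈ 0.377.

0.377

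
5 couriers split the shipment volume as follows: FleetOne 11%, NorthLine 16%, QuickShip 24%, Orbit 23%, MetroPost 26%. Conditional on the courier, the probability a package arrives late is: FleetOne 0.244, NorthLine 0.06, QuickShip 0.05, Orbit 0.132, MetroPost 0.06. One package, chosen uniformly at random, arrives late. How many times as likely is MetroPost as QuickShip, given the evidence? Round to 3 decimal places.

By Bayes' rule, posterior ∝ prior × likelihood:
  FleetOne: 0.11 × 0.244 = 0.02684
  NorthLine: 0.16 × 0.06 = 0.0096
  QuickShip: 0.24 × 0.05 = 0.012
  Orbit: 0.23 × 0.132 = 0.03036
  MetroPost: 0.26 × 0.06 = 0.0156
Normalizing constant = 0.0944.
The ratio is 0.0156 / 0.012 (the normalizer cancels) = 1.300.

1.300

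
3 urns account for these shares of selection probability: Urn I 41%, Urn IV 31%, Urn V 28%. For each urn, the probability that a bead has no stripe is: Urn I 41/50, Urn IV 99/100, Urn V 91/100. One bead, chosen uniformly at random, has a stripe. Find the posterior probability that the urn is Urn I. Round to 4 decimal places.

Taking complements, P(striped | each) = Urn I 0.18, Urn IV 0.01, Urn V 0.09.
Prior × likelihood for each hypothesis:
  Urn I: 0.41 × 0.18 = 0.0738
  Urn IV: 0.31 × 0.01 = 0.0031
  Urn V: 0.28 × 0.09 = 0.0252
Sum = 0.1021.
P(Urn I | evidence) = 0.0738 / 0.1021 ≈ 0.7228.

0.7228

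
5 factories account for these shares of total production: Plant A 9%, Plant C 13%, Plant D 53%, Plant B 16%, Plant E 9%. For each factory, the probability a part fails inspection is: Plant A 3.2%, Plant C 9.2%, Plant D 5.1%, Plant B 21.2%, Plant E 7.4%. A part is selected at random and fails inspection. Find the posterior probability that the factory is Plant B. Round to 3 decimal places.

By Bayes' rule, posterior ∝ prior × likelihood:
  Plant A: 0.09 × 0.032 = 0.00288
  Plant C: 0.13 × 0.092 = 0.01196
  Plant D: 0.53 × 0.051 = 0.02703
  Plant B: 0.16 × 0.212 = 0.03392
  Plant E: 0.09 × 0.074 = 0.00666
Total = 0.08245.
P(Plant B | evidence) = 0.03392 / 0.08245 ≈ 0.411.

0.411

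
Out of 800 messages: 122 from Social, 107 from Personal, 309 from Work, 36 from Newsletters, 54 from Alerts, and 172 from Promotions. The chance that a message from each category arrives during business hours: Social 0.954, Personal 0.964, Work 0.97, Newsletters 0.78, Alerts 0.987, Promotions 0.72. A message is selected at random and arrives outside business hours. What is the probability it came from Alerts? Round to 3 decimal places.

Taking complements, P(off-hours | each) = Social 0.046, Personal 0.036, Work 0.03, Newsletters 0.22, Alerts 0.013, Promotions 0.28.
Unnormalized posteriors (prior × likelihood):
  Social: 0.1525 × 0.046 = 0.007015
  Personal: 0.13375 × 0.036 = 0.004815
  Work: 0.38625 × 0.03 = 0.0115875
  Newsletters: 0.045 × 0.22 = 0.0099
  Alerts: 0.0675 × 0.013 = 0.0008775
  Promotions: 0.215 × 0.28 = 0.0602
Total = 0.094395.
P(Alerts | evidence) = 0.0008775 / 0.094395 ≈ 0.009.

0.009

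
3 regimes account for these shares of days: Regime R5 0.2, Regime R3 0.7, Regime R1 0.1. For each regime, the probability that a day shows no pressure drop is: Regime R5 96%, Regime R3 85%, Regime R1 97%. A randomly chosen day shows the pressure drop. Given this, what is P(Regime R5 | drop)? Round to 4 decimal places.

0.0690

Taking complements, P(drop | each) = Regime R5 0.04, Regime R3 0.15, Regime R1 0.03.
Compute prior × likelihood for every hypothesis:
  Regime R5: 0.2 × 0.04 = 0.008
  Regime R3: 0.7 × 0.15 = 0.105
  Regime R1: 0.1 × 0.03 = 0.003
Sum = 0.116.
P(Regime R5 | evidence) = 0.008 / 0.116 ≈ 0.0690.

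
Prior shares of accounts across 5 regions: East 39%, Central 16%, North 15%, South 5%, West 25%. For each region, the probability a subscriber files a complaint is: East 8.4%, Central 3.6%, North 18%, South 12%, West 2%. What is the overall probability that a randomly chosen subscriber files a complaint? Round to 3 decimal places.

0.077

By Bayes' rule, posterior ∝ prior × likelihood:
  East: 0.39 × 0.084 = 0.03276
  Central: 0.16 × 0.036 = 0.00576
  North: 0.15 × 0.18 = 0.027
  South: 0.05 × 0.12 = 0.006
  West: 0.25 × 0.02 = 0.005
P(complaint) = 0.03276 + 0.00576 + 0.027 + 0.006 + 0.005 = 0.07652 → 0.077.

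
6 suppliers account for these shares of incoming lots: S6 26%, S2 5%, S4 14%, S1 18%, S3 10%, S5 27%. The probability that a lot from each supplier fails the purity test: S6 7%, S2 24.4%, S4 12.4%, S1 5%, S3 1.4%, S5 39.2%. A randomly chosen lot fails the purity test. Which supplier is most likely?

S5

By Bayes' rule, posterior ∝ prior × likelihood:
  S6: 0.26 × 0.07 = 0.0182
  S2: 0.05 × 0.244 = 0.0122
  S4: 0.14 × 0.124 = 0.01736
  S1: 0.18 × 0.05 = 0.009
  S3: 0.1 × 0.014 = 0.0014
  S5: 0.27 × 0.392 = 0.10584
Sum = 0.164.
Largest term belongs to S5, so S5 is most probable.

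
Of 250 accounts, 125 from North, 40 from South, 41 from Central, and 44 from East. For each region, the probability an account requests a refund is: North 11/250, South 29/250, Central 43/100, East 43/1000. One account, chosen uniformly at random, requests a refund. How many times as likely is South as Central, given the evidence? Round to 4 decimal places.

0.2632

Compute prior × likelihood for every hypothesis:
  North: 0.5 × 0.044 = 0.022
  South: 0.16 × 0.116 = 0.01856
  Central: 0.164 × 0.43 = 0.07052
  East: 0.176 × 0.043 = 0.007568
Total = 0.118648.
The ratio is 0.01856 / 0.07052 (the normalizer cancels) = 0.2632.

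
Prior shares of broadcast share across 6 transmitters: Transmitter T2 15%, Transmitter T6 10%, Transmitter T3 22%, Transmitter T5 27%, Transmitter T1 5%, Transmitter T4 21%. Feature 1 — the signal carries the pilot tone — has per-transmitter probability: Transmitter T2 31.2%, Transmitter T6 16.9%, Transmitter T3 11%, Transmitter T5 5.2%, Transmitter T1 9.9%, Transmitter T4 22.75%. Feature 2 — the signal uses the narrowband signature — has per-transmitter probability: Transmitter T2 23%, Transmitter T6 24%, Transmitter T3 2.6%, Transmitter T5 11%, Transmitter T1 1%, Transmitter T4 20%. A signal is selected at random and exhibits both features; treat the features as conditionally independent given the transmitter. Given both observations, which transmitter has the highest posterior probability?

Transmitter T2

By Bayes' rule, posterior ∝ prior × likelihood:
  Transmitter T2: 0.15 × 0.312 × 0.23 = 0.010764
  Transmitter T6: 0.1 × 0.169 × 0.24 = 0.004056
  Transmitter T3: 0.22 × 0.11 × 0.026 = 0.0006292
  Transmitter T5: 0.27 × 0.052 × 0.11 = 0.0015444
  Transmitter T1: 0.05 × 0.099 × 0.01 = 0.0000495
  Transmitter T4: 0.21 × 0.2275 × 0.2 = 0.009555
Sum = 0.0265981.
Largest term belongs to Transmitter T2, so Transmitter T2 is most probable.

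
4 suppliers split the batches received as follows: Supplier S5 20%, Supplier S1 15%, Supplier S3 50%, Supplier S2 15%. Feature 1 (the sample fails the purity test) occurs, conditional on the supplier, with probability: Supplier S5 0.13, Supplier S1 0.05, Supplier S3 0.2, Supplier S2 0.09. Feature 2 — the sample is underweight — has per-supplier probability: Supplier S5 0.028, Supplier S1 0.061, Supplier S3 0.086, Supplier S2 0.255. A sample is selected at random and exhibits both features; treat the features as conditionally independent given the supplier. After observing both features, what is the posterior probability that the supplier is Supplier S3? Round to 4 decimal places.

0.6501

Prior × likelihood for each hypothesis:
  Supplier S5: 0.2 × 0.13 × 0.028 = 0.000728
  Supplier S1: 0.15 × 0.05 × 0.061 = 0.0004575
  Supplier S3: 0.5 × 0.2 × 0.086 = 0.0086
  Supplier S2: 0.15 × 0.09 × 0.255 = 0.0034425
Sum = 0.013228.
P(Supplier S3 | evidence) = 0.0086 / 0.013228 ≈ 0.6501.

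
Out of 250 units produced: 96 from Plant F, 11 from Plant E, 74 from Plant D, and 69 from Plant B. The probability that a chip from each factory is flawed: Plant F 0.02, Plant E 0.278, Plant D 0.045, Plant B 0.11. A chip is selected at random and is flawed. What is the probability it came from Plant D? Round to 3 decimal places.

Compute prior × likelihood for every hypothesis:
  Plant F: 0.384 × 0.02 = 0.00768
  Plant E: 0.044 × 0.278 = 0.012232
  Plant D: 0.296 × 0.045 = 0.01332
  Plant B: 0.276 × 0.11 = 0.03036
Sum = 0.063592.
P(Plant D | evidence) = 0.01332 / 0.063592 ≈ 0.209.

0.209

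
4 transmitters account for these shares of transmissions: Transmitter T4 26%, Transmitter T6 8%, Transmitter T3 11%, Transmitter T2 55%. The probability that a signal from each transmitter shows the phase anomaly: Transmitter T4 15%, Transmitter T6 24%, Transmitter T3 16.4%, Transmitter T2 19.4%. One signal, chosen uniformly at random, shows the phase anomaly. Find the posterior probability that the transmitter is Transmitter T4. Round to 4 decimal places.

0.2132

By Bayes' rule, posterior ∝ prior × likelihood:
  Transmitter T4: 0.26 × 0.15 = 0.039
  Transmitter T6: 0.08 × 0.24 = 0.0192
  Transmitter T3: 0.11 × 0.164 = 0.01804
  Transmitter T2: 0.55 × 0.194 = 0.1067
Normalizing constant = 0.18294.
P(Transmitter T4 | evidence) = 0.039 / 0.18294 ≈ 0.2132.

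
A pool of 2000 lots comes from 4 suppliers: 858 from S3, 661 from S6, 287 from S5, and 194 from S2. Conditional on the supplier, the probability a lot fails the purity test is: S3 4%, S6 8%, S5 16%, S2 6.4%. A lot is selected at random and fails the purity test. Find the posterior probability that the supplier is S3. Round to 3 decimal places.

By Bayes' rule, posterior ∝ prior × likelihood:
  S3: 0.429 × 0.04 = 0.01716
  S6: 0.3305 × 0.08 = 0.02644
  S5: 0.1435 × 0.16 = 0.02296
  S2: 0.097 × 0.064 = 0.006208
Sum = 0.072768.
P(S3 | evidence) = 0.01716 / 0.072768 ≈ 0.236.

0.236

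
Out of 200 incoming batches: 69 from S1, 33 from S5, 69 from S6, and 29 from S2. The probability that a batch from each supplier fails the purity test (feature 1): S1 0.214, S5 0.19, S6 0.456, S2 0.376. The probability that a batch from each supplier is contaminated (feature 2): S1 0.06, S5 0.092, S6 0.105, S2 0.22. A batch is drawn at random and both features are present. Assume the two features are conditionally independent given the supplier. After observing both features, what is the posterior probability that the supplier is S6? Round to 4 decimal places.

0.4611

By Bayes' rule, posterior ∝ prior × likelihood:
  S1: 0.345 × 0.214 × 0.06 = 0.0044298
  S5: 0.165 × 0.19 × 0.092 = 0.0028842
  S6: 0.345 × 0.456 × 0.105 = 0.0165186
  S2: 0.145 × 0.376 × 0.22 = 0.0119944
Total = 0.035827.
P(S6 | evidence) = 0.0165186 / 0.035827 ≈ 0.4611.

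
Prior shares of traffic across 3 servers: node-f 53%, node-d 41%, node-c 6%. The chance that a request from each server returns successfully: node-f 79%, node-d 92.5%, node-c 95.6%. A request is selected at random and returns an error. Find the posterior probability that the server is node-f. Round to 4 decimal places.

0.7692

Taking complements, P(error | each) = node-f 0.21, node-d 0.075, node-c 0.044.
By Bayes' rule, posterior ∝ prior × likelihood:
  node-f: 0.53 × 0.21 = 0.1113
  node-d: 0.41 × 0.075 = 0.03075
  node-c: 0.06 × 0.044 = 0.00264
Sum = 0.14469.
P(node-f | evidence) = 0.1113 / 0.14469 ≈ 0.7692.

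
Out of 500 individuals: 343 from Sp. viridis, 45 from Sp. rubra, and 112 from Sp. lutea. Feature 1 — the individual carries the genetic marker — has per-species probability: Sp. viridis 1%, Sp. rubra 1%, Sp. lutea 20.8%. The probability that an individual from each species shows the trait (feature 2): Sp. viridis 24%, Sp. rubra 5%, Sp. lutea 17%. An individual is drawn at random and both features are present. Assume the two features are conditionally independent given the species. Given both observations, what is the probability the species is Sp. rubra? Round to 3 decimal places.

By Bayes' rule, posterior ∝ prior × likelihood:
  Sp. viridis: 0.686 × 0.01 × 0.24 = 0.0016464
  Sp. rubra: 0.09 × 0.01 × 0.05 = 0.000045
  Sp. lutea: 0.224 × 0.208 × 0.17 = 0.00792064
Sum = 0.00961204.
P(Sp. rubra | evidence) = 0.000045 / 0.00961204 ≈ 0.005.

0.005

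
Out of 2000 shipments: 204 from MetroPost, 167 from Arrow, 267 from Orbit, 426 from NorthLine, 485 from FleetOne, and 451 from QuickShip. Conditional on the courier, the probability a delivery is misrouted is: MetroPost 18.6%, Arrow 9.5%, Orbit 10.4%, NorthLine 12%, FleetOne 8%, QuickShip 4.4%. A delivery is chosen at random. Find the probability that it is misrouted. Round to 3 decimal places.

0.096

Unnormalized posteriors (prior × likelihood):
  MetroPost: 0.102 × 0.186 = 0.018972
  Arrow: 0.0835 × 0.095 = 0.0079325
  Orbit: 0.1335 × 0.104 = 0.013884
  NorthLine: 0.213 × 0.12 = 0.02556
  FleetOne: 0.2425 × 0.08 = 0.0194
  QuickShip: 0.2255 × 0.044 = 0.009922
P(misrouted) = 0.018972 + 0.0079325 + 0.013884 + 0.02556 + 0.0194 + 0.009922 = 0.0956705 → 0.096.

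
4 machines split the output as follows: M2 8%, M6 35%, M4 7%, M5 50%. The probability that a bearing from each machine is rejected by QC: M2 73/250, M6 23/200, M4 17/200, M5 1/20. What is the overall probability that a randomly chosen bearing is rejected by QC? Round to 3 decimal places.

0.095

Prior × likelihood for each hypothesis:
  M2: 0.08 × 0.292 = 0.02336
  M6: 0.35 × 0.115 = 0.04025
  M4: 0.07 × 0.085 = 0.00595
  M5: 0.5 × 0.05 = 0.025
P(rejected) = 0.02336 + 0.04025 + 0.00595 + 0.025 = 0.09456 → 0.095.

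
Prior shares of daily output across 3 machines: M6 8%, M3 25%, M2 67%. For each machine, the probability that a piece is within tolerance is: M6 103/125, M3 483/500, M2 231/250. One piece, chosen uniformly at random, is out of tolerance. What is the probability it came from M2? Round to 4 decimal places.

Taking complements, P(oversize | each) = M6 0.176, M3 0.034, M2 0.076.
By Bayes' rule, posterior ∝ prior × likelihood:
  M6: 0.08 × 0.176 = 0.01408
  M3: 0.25 × 0.034 = 0.0085
  M2: 0.67 × 0.076 = 0.05092
Total = 0.0735.
P(M2 | evidence) = 0.05092 / 0.0735 ≈ 0.6928.

0.6928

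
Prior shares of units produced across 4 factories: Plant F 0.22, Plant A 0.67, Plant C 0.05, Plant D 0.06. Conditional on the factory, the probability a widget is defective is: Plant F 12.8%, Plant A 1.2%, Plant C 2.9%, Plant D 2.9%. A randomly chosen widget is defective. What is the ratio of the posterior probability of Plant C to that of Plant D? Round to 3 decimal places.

0.833

By Bayes' rule, posterior ∝ prior × likelihood:
  Plant F: 0.22 × 0.128 = 0.02816
  Plant A: 0.67 × 0.012 = 0.00804
  Plant C: 0.05 × 0.029 = 0.00145
  Plant D: 0.06 × 0.029 = 0.00174
Sum = 0.03939.
The ratio is 0.00145 / 0.00174 (the normalizer cancels) = 0.833.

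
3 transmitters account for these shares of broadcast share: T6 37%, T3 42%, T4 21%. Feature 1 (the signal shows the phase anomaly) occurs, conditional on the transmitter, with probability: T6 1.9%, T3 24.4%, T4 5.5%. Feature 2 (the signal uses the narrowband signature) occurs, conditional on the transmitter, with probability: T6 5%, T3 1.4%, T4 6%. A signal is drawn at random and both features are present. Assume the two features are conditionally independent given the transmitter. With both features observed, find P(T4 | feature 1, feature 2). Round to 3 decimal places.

0.280

Prior × likelihood for each hypothesis:
  T6: 0.37 × 0.019 × 0.05 = 0.0003515
  T3: 0.42 × 0.244 × 0.014 = 0.00143472
  T4: 0.21 × 0.055 × 0.06 = 0.000693
Total = 0.00247922.
P(T4 | evidence) = 0.000693 / 0.00247922 ≈ 0.280.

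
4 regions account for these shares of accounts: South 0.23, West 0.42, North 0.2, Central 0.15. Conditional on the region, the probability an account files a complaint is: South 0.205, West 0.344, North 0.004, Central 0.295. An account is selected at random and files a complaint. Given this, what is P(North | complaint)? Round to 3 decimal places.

0.003

By Bayes' rule, posterior ∝ prior × likelihood:
  South: 0.23 × 0.205 = 0.04715
  West: 0.42 × 0.344 = 0.14448
  North: 0.2 × 0.004 = 0.0008
  Central: 0.15 × 0.295 = 0.04425
Total = 0.23668.
P(North | evidence) = 0.0008 / 0.23668 ≈ 0.003.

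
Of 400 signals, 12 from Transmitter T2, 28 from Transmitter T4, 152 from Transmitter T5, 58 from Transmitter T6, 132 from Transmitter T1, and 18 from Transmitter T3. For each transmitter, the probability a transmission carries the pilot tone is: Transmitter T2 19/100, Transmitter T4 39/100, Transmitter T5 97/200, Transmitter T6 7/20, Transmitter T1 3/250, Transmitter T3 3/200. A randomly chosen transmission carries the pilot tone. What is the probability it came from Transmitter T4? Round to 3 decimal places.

Compute prior × likelihood for every hypothesis:
  Transmitter T2: 0.03 × 0.19 = 0.0057
  Transmitter T4: 0.07 × 0.39 = 0.0273
  Transmitter T5: 0.38 × 0.485 = 0.1843
  Transmitter T6: 0.145 × 0.35 = 0.05075
  Transmitter T1: 0.33 × 0.012 = 0.00396
  Transmitter T3: 0.045 × 0.015 = 0.000675
Normalizing constant = 0.272685.
P(Transmitter T4 | evidence) = 0.0273 / 0.272685 ≈ 0.100.

0.100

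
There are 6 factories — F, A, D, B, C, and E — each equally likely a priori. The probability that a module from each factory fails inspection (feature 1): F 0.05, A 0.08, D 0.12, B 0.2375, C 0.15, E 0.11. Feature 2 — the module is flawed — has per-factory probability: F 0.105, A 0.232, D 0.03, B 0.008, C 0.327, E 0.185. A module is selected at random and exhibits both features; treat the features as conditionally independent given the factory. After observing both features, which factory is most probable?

C

Since the prior is uniform, the posterior is proportional to the likelihood:
  F: 0.05 × 0.105 = 0.00525
  A: 0.08 × 0.232 = 0.01856
  D: 0.12 × 0.03 = 0.0036
  B: 0.2375 × 0.008 = 0.0019
  C: 0.15 × 0.327 = 0.04905
  E: 0.11 × 0.185 = 0.02035
Normalizing constant = 0.09871.
Largest term belongs to C, so C is most probable.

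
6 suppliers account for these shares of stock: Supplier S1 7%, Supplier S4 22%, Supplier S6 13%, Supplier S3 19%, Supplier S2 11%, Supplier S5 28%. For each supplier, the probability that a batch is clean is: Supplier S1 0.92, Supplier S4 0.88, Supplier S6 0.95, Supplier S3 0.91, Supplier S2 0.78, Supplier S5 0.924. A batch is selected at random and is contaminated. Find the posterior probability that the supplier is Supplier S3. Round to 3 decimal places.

0.169

Taking complements, P(contaminated | each) = Supplier S1 0.08, Supplier S4 0.12, Supplier S6 0.05, Supplier S3 0.09, Supplier S2 0.22, Supplier S5 0.076.
Prior × likelihood for each hypothesis:
  Supplier S1: 0.07 × 0.08 = 0.0056
  Supplier S4: 0.22 × 0.12 = 0.0264
  Supplier S6: 0.13 × 0.05 = 0.0065
  Supplier S3: 0.19 × 0.09 = 0.0171
  Supplier S2: 0.11 × 0.22 = 0.0242
  Supplier S5: 0.28 × 0.076 = 0.02128
Total = 0.10108.
P(Supplier S3 | evidence) = 0.0171 / 0.10108 ≈ 0.169.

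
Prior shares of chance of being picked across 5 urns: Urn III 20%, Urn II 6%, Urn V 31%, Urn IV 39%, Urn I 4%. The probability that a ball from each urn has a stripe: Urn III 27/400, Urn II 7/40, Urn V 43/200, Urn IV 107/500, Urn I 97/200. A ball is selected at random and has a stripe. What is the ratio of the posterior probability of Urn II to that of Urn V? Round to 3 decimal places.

0.158

By Bayes' rule, posterior ∝ prior × likelihood:
  Urn III: 0.2 × 0.0675 = 0.0135
  Urn II: 0.06 × 0.175 = 0.0105
  Urn V: 0.31 × 0.215 = 0.06665
  Urn IV: 0.39 × 0.214 = 0.08346
  Urn I: 0.04 × 0.485 = 0.0194
Sum = 0.19351.
The ratio is 0.0105 / 0.06665 (the normalizer cancels) = 0.158.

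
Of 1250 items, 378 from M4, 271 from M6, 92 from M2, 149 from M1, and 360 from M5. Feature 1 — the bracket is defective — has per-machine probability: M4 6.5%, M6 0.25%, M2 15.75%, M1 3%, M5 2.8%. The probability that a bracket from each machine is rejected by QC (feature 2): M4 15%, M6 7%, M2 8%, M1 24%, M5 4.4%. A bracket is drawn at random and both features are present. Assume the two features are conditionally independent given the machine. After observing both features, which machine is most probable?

M4

By Bayes' rule, posterior ∝ prior × likelihood:
  M4: 0.3024 × 0.065 × 0.15 = 0.0029484
  M6: 0.2168 × 0.0025 × 0.07 = 0.00003794
  M2: 0.0736 × 0.1575 × 0.08 = 0.00092736
  M1: 0.1192 × 0.03 × 0.24 = 0.00085824
  M5: 0.288 × 0.028 × 0.044 = 0.000354816
Sum = 0.005126756.
Largest term belongs to M4, so M4 is most probable.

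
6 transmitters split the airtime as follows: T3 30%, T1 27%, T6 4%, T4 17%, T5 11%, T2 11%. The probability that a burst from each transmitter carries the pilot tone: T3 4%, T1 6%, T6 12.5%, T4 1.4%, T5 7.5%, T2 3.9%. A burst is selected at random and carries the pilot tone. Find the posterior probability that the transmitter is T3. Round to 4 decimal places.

0.2494

Prior × likelihood for each hypothesis:
  T3: 0.3 × 0.04 = 0.012
  T1: 0.27 × 0.06 = 0.0162
  T6: 0.04 × 0.125 = 0.005
  T4: 0.17 × 0.014 = 0.00238
  T5: 0.11 × 0.075 = 0.00825
  T2: 0.11 × 0.039 = 0.00429
Sum = 0.04812.
P(T3 | evidence) = 0.012 / 0.04812 ≈ 0.2494.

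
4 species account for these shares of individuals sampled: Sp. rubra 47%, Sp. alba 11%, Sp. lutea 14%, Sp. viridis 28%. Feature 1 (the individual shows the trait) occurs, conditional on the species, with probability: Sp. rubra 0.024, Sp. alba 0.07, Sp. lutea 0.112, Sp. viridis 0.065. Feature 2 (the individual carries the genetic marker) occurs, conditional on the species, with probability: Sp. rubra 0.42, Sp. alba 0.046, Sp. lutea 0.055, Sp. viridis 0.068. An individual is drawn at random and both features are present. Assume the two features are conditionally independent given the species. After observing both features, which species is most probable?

Unnormalized posteriors (prior × likelihood):
  Sp. rubra: 0.47 × 0.024 × 0.42 = 0.0047376
  Sp. alba: 0.11 × 0.07 × 0.046 = 0.0003542
  Sp. lutea: 0.14 × 0.112 × 0.055 = 0.0008624
  Sp. viridis: 0.28 × 0.065 × 0.068 = 0.0012376
Sum = 0.0071918.
Largest term belongs to Sp. rubra, so Sp. rubra is most probable.

Sp. rubra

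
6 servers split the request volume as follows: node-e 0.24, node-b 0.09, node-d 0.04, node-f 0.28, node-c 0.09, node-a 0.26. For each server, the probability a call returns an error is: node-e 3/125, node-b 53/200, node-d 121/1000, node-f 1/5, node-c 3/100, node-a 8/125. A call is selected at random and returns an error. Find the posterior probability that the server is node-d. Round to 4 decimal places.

0.0441

Prior × likelihood for each hypothesis:
  node-e: 0.24 × 0.024 = 0.00576
  node-b: 0.09 × 0.265 = 0.02385
  node-d: 0.04 × 0.121 = 0.00484
  node-f: 0.28 × 0.2 = 0.056
  node-c: 0.09 × 0.03 = 0.0027
  node-a: 0.26 × 0.064 = 0.01664
Total = 0.10979.
P(node-d | evidence) = 0.00484 / 0.10979 ≈ 0.0441.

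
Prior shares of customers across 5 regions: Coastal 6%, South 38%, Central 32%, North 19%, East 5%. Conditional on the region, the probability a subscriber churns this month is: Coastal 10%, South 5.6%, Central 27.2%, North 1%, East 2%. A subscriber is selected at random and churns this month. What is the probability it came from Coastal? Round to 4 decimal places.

By Bayes' rule, posterior ∝ prior × likelihood:
  Coastal: 0.06 × 0.1 = 0.006
  South: 0.38 × 0.056 = 0.02128
  Central: 0.32 × 0.272 = 0.08704
  North: 0.19 × 0.01 = 0.0019
  East: 0.05 × 0.02 = 0.001
Normalizing constant = 0.11722.
P(Coastal | evidence) = 0.006 / 0.11722 ≈ 0.0512.

0.0512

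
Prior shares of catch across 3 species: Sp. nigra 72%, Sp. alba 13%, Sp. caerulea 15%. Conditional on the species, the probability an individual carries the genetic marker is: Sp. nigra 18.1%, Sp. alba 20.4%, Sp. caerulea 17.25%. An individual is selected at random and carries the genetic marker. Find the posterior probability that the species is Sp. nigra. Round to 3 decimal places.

0.713

Prior × likelihood for each hypothesis:
  Sp. nigra: 0.72 × 0.181 = 0.13032
  Sp. alba: 0.13 × 0.204 = 0.02652
  Sp. caerulea: 0.15 × 0.1725 = 0.025875
Total = 0.182715.
P(Sp. nigra | evidence) = 0.13032 / 0.182715 ≈ 0.713.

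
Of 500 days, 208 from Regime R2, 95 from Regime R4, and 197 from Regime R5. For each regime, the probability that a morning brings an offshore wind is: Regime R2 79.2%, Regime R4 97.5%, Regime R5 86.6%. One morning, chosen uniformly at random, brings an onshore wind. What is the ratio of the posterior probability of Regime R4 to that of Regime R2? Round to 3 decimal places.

Taking complements, P(onshore | each) = Regime R2 0.208, Regime R4 0.025, Regime R5 0.134.
Prior × likelihood for each hypothesis:
  Regime R2: 0.416 × 0.208 = 0.086528
  Regime R4: 0.19 × 0.025 = 0.00475
  Regime R5: 0.394 × 0.134 = 0.052796
Sum = 0.144074.
The ratio is 0.00475 / 0.086528 (the normalizer cancels) = 0.055.

0.055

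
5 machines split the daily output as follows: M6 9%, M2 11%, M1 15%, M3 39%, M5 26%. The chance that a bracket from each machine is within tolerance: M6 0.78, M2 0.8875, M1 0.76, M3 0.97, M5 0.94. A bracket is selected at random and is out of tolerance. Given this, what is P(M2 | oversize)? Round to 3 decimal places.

Taking complements, P(oversize | each) = M6 0.22, M2 0.1125, M1 0.24, M3 0.03, M5 0.06.
By Bayes' rule, posterior ∝ prior × likelihood:
  M6: 0.09 × 0.22 = 0.0198
  M2: 0.11 × 0.1125 = 0.012375
  M1: 0.15 × 0.24 = 0.036
  M3: 0.39 × 0.03 = 0.0117
  M5: 0.26 × 0.06 = 0.0156
Total = 0.095475.
P(M2 | evidence) = 0.012375 / 0.095475 ≈ 0.130.

0.130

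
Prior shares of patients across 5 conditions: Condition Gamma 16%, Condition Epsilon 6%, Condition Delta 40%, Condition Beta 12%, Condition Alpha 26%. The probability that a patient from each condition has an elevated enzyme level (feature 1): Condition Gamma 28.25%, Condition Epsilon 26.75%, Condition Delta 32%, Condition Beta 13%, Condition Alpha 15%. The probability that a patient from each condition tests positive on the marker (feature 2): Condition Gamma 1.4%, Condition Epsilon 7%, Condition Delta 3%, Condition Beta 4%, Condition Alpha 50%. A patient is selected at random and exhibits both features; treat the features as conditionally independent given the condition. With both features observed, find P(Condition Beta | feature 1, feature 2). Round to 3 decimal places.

Prior × likelihood for each hypothesis:
  Condition Gamma: 0.16 × 0.2825 × 0.014 = 0.0006328
  Condition Epsilon: 0.06 × 0.2675 × 0.07 = 0.0011235
  Condition Delta: 0.4 × 0.32 × 0.03 = 0.00384
  Condition Beta: 0.12 × 0.13 × 0.04 = 0.000624
  Condition Alpha: 0.26 × 0.15 × 0.5 = 0.0195
Normalizing constant = 0.0257203.
P(Condition Beta | evidence) = 0.000624 / 0.0257203 ≈ 0.024.

0.024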